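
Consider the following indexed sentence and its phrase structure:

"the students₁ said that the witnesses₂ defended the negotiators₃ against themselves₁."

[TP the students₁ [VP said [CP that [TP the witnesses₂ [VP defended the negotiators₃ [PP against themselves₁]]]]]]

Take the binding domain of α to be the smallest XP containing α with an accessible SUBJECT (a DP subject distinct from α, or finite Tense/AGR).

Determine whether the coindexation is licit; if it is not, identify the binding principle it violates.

The two coindexed NPs are *the students₁* and *themselves₁*.
*themselves₁* is an anaphor. Principle A requires it to be bound within its binding domain — the embedded TP, whose subject is the witnesses₂.
Within that domain it is c-commanded by *the witnesses₂*, *the negotiators₃*, none of which share its index.
*the students₁* does c-command the anaphor, but from outside its binding domain.
The anaphor is unbound in its domain → Principle A violation.

Principle A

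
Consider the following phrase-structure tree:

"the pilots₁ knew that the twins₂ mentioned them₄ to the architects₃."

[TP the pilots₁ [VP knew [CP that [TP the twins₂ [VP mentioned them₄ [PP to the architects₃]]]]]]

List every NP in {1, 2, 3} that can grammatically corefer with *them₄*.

{1}

*them* is a pronoun, so Principle B applies: it must be free in its binding domain.
Binding domain of *them₄*: the embedded TP, whose subject is the twins₂.
*the pilots₁* c-commands the pronoun but from outside its binding domain, and is not c-commanded by it → coindexation permitted.
*the twins₂* c-commands the pronoun within its binding domain → coindexation would violate Principle B.
*the architects₃*: the pronoun c-commands this R-expression → coindexation would violate Principle C on *the architects₃*.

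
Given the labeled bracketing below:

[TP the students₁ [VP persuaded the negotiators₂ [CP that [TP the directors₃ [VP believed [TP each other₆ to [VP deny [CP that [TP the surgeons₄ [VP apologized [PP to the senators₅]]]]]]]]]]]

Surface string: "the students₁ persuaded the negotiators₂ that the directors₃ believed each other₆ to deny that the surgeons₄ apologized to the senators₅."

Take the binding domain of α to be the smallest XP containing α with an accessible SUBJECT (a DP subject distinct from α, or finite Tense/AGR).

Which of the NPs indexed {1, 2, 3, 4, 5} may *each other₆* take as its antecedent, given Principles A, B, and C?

*each other* is an anaphor, so Principle A applies: it must be bound in its binding domain.
Binding domain of *each other₆*: the embedded TP, whose subject is the directors₃.
*the students₁* c-commands the anaphor but is outside its binding domain → cannot satisfy Principle A.
*the negotiators₂* c-commands the anaphor but is outside its binding domain → cannot satisfy Principle A.
*the directors₃* c-commands the anaphor within its binding domain → licit binder.
*the surgeons₄* does not c-command the anaphor → cannot bind it.
*the senators₅* does not c-command the anaphor → cannot bind it.

{3}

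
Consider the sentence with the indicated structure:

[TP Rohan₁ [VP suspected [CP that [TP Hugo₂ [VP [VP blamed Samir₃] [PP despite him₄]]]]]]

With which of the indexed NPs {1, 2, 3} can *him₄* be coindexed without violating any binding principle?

*him* is a pronoun, so Principle B applies: it must be free in its binding domain.
Binding domain of *him₄*: the embedded TP, whose subject is Hugo₂.
*Rohan₁* c-commands the pronoun but from outside its binding domain, and is not c-commanded by it → coindexation permitted.
*Hugo₂* c-commands the pronoun within its binding domain → coindexation would violate Principle B.
*Samir₃* and the pronoun do not c-command one another → neither Principle B nor Principle C is at stake; coindexation permitted.

{1, 3}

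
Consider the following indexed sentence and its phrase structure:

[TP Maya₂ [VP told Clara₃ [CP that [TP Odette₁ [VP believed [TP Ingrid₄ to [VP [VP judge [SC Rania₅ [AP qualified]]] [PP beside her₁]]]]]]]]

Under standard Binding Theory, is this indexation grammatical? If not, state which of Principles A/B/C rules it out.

The two coindexed NPs are *Odette₁* and *her₁*.
*her₁* is a pronoun; its binding domain is the embedded TP, whose subject is Ingrid₄. Within that domain it is c-commanded only by *Ingrid₄*, which carries a different index — the pronoun is free locally, so Principle B holds.
*Odette₁* is an R-expression; *her₁* does not c-command it, and no other NP shares its index, so Principle C is satisfied.
All principles are respected.

grammatical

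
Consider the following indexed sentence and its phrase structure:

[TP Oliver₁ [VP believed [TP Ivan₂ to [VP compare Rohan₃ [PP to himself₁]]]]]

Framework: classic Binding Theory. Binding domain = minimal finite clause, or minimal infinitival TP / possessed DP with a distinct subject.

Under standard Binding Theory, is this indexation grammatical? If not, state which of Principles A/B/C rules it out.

The two coindexed NPs are *Oliver₁* and *himself₁*.
*himself₁* is an anaphor. Principle A requires it to be bound within its binding domain — the embedded TP, whose subject is Ivan₂.
Within that domain it is c-commanded by *Ivan₂*, *Rohan₃*, none of which share its index.
*Oliver₁* does c-command the anaphor, but from outside its binding domain.
The anaphor is unbound in its domain → Principle A violation.

Principle A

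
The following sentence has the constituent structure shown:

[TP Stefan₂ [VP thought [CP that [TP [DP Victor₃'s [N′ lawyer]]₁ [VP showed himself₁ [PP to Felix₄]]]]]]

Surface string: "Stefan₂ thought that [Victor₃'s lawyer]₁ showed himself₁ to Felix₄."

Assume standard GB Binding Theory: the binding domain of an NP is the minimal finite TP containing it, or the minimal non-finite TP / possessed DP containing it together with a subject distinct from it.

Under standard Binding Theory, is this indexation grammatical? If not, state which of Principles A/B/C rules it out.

The two coindexed NPs are *[Victor₃'s lawyer]₁* and *himself₁*.
*himself₁* is an anaphor; its binding domain is the embedded TP, whose subject is [Victor₃'s lawyer]₁. *[Victor₃'s lawyer]₁* c-commands it within that domain and shares its index, so Principle A is satisfied.
*[Victor₃'s lawyer]₁* is an R-expression; *himself₁* does not c-command it, and no other NP shares its index, so Principle C is satisfied.
All principles are respected.

grammatical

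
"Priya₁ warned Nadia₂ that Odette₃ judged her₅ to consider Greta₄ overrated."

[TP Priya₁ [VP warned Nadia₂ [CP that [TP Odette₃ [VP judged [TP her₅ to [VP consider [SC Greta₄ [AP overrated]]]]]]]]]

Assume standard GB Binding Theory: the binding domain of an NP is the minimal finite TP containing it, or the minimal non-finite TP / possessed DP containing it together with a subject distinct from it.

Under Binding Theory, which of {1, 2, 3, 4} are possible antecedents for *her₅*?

{1, 2}

*her* is a pronoun, so Principle B applies: it must be free in its binding domain.
Binding domain of *her₅*: the embedded TP, whose subject is Odette₃.
*Priya₁* c-commands the pronoun but from outside its binding domain, and is not c-commanded by it → coindexation permitted.
*Nadia₂* c-commands the pronoun but from outside its binding domain, and is not c-commanded by it → coindexation permitted.
*Odette₃* c-commands the pronoun within its binding domain → coindexation would violate Principle B.
*Greta₄*: the pronoun c-commands this R-expression → coindexation would violate Principle C on *Greta₄*.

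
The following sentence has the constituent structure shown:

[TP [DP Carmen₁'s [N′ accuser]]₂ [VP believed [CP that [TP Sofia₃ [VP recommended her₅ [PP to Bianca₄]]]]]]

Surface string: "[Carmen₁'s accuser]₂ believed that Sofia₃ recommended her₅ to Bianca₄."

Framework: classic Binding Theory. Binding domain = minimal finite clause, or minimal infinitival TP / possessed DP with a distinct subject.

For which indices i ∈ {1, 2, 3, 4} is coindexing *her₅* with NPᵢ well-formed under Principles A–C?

{1, 2}

*her* is a pronoun, so Principle B applies: it must be free in its binding domain.
Binding domain of *her₅*: the embedded TP, whose subject is Sofia₃.
*Carmen₁* and the pronoun do not c-command one another → neither Principle B nor Principle C is at stake; coindexation permitted.
*[Carmen₁'s accuser]₂* c-commands the pronoun but from outside its binding domain, and is not c-commanded by it → coindexation permitted.
*Sofia₃* c-commands the pronoun within its binding domain → coindexation would violate Principle B.
*Bianca₄*: the pronoun c-commands this R-expression → coindexation would violate Principle C on *Bianca₄*.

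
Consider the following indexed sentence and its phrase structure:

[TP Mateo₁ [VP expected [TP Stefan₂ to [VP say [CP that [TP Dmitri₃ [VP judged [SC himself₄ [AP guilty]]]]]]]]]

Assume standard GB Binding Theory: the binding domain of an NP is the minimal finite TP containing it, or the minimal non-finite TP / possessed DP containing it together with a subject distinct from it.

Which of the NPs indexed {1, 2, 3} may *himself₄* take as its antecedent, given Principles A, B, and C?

{3}

*himself* is an anaphor, so Principle A applies: it must be bound in its binding domain.
Binding domain of *himself₄*: the embedded TP, whose subject is Dmitri₃.
*Mateo₁* c-commands the anaphor but is outside its binding domain → cannot satisfy Principle A.
*Stefan₂* c-commands the anaphor but is outside its binding domain → cannot satisfy Principle A.
*Dmitri₃* c-commands the anaphor within its binding domain → licit binder.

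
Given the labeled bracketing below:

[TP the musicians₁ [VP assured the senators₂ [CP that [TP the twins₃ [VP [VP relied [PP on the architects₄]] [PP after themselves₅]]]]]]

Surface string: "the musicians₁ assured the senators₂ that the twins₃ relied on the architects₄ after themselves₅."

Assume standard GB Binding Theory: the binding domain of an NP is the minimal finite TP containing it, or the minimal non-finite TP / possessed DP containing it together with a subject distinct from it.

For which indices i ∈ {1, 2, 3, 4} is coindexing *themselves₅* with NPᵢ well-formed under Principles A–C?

*themselves* is an anaphor, so Principle A applies: it must be bound in its binding domain.
Binding domain of *themselves₅*: the embedded TP, whose subject is the twins₃.
*the musicians₁* c-commands the anaphor but is outside its binding domain → cannot satisfy Principle A.
*the senators₂* c-commands the anaphor but is outside its binding domain → cannot satisfy Principle A.
*the twins₃* c-commands the anaphor within its binding domain → licit binder.
*the architects₄* does not c-command the anaphor → cannot bind it.

{3}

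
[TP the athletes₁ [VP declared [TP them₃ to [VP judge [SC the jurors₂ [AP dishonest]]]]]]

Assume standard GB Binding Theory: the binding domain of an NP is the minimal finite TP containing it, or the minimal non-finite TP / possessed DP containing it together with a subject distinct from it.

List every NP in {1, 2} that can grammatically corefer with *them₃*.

*them* is a pronoun, so Principle B applies: it must be free in its binding domain.
Binding domain of *them₃*: the matrix TP, whose subject is the athletes₁.
*the athletes₁* c-commands the pronoun within its binding domain → coindexation would violate Principle B.
*the jurors₂*: the pronoun c-commands this R-expression → coindexation would violate Principle C on *the jurors₂*.

none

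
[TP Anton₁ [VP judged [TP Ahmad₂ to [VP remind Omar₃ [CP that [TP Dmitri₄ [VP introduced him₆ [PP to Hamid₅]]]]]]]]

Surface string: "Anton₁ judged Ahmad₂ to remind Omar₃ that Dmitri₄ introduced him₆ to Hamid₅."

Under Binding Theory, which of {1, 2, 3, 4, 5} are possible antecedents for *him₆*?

{1, 2, 3}

*him* is a pronoun, so Principle B applies: it must be free in its binding domain.
Binding domain of *him₆*: the embedded TP, whose subject is Dmitri₄.
*Anton₁* c-commands the pronoun but from outside its binding domain, and is not c-commanded by it → coindexation permitted.
*Ahmad₂* c-commands the pronoun but from outside its binding domain, and is not c-commanded by it → coindexation permitted.
*Omar₃* c-commands the pronoun but from outside its binding domain, and is not c-commanded by it → coindexation permitted.
*Dmitri₄* c-commands the pronoun within its binding domain → coindexation would violate Principle B.
*Hamid₅*: the pronoun c-commands this R-expression → coindexation would violate Principle C on *Hamid₅*.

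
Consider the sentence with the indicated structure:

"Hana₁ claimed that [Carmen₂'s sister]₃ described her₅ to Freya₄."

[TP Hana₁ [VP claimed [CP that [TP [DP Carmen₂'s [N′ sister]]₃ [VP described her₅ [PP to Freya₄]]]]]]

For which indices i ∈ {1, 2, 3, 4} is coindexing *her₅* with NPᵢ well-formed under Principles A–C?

{1, 2}

*her* is a pronoun, so Principle B applies: it must be free in its binding domain.
Binding domain of *her₅*: the embedded TP, whose subject is [Carmen₂'s sister]₃.
*Hana₁* c-commands the pronoun but from outside its binding domain, and is not c-commanded by it → coindexation permitted.
*Carmen₂* and the pronoun do not c-command one another → neither Principle B nor Principle C is at stake; coindexation permitted.
*[Carmen₂'s sister]₃* c-commands the pronoun within its binding domain → coindexation would violate Principle B.
*Freya₄*: the pronoun c-commands this R-expression → coindexation would violate Principle C on *Freya₄*.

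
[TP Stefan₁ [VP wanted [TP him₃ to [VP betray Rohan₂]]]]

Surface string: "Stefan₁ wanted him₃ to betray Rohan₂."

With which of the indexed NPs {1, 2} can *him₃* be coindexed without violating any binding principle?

*him* is a pronoun, so Principle B applies: it must be free in its binding domain.
Binding domain of *him₃*: the matrix TP, whose subject is Stefan₁.
*Stefan₁* c-commands the pronoun within its binding domain → coindexation would violate Principle B.
*Rohan₂*: the pronoun c-commands this R-expression → coindexation would violate Principle C on *Rohan₂*.

none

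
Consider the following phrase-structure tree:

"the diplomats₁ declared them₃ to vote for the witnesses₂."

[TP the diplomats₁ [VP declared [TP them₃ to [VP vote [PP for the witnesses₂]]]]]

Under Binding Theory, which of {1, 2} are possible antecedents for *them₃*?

*them* is a pronoun, so Principle B applies: it must be free in its binding domain.
Binding domain of *them₃*: the matrix TP, whose subject is the diplomats₁.
*the diplomats₁* c-commands the pronoun within its binding domain → coindexation would violate Principle B.
*the witnesses₂*: the pronoun c-commands this R-expression → coindexation would violate Principle C on *the witnesses₂*.

none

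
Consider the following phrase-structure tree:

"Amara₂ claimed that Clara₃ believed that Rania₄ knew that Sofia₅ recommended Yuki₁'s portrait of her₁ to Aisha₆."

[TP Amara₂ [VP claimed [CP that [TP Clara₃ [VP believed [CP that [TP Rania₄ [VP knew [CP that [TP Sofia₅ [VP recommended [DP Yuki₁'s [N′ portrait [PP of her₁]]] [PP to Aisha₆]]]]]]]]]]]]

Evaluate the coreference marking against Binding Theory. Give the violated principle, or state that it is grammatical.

The two coindexed NPs are *Yuki₁* and *her₁*.
*her₁* is a pronoun. Its binding domain is the possessed DP, whose subject is Yuki₁.
*Yuki₁* c-commands it within that domain and carries the same index.
The pronoun is locally bound → Principle B violation.

Principle B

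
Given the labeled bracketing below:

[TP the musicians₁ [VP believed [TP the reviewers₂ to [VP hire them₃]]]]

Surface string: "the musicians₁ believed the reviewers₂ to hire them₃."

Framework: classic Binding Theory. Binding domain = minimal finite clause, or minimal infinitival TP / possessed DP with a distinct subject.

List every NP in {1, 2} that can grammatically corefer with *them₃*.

{1}

*them* is a pronoun, so Principle B applies: it must be free in its binding domain.
Binding domain of *them₃*: the embedded TP, whose subject is the reviewers₂.
*the musicians₁* c-commands the pronoun but from outside its binding domain, and is not c-commanded by it → coindexation permitted.
*the reviewers₂* c-commands the pronoun within its binding domain → coindexation would violate Principle B.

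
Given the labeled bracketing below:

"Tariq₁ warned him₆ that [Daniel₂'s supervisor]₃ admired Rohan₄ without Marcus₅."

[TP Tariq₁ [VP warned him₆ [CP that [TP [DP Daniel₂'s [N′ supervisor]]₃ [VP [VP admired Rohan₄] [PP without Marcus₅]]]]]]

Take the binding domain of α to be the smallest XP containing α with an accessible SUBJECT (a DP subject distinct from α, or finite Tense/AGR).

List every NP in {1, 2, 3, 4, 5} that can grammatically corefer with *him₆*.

none

*him* is a pronoun, so Principle B applies: it must be free in its binding domain.
Binding domain of *him₆*: the matrix TP, whose subject is Tariq₁.
*Tariq₁* c-commands the pronoun within its binding domain → coindexation would violate Principle B.
*Daniel₂*: the pronoun c-commands this R-expression → coindexation would violate Principle C on *Daniel₂*.
*[Daniel₂'s supervisor]₃*: the pronoun c-commands this R-expression → coindexation would violate Principle C on *[Daniel₂'s supervisor]₃*.
*Rohan₄*: the pronoun c-commands this R-expression → coindexation would violate Principle C on *Rohan₄*.
*Marcus₅*: the pronoun c-commands this R-expression → coindexation would violate Principle C on *Marcus₅*.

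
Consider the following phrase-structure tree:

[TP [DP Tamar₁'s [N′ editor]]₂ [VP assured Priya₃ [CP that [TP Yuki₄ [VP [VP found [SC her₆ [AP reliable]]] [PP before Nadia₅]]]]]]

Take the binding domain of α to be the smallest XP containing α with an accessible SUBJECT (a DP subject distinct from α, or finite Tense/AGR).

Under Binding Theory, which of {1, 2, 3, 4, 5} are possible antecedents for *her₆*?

*her* is a pronoun, so Principle B applies: it must be free in its binding domain.
Binding domain of *her₆*: the embedded TP, whose subject is Yuki₄.
*Tamar₁* and the pronoun do not c-command one another → neither Principle B nor Principle C is at stake; coindexation permitted.
*[Tamar₁'s editor]₂* c-commands the pronoun but from outside its binding domain, and is not c-commanded by it → coindexation permitted.
*Priya₃* c-commands the pronoun but from outside its binding domain, and is not c-commanded by it → coindexation permitted.
*Yuki₄* c-commands the pronoun within its binding domain → coindexation would violate Principle B.
*Nadia₅* and the pronoun do not c-command one another → neither Principle B nor Principle C is at stake; coindexation permitted.

{1, 2, 3, 5}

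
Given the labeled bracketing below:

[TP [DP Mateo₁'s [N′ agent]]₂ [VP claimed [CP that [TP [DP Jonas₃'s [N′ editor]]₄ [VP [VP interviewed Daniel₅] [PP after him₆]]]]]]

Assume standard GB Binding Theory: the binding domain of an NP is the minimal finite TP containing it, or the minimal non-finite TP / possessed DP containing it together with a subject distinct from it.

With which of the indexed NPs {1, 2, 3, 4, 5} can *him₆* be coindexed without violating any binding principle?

{1, 2, 3, 5}

*him* is a pronoun, so Principle B applies: it must be free in its binding domain.
Binding domain of *him₆*: the embedded TP, whose subject is [Jonas₃'s editor]₄.
*Mateo₁* and the pronoun do not c-command one another → neither Principle B nor Principle C is at stake; coindexation permitted.
*[Mateo₁'s agent]₂* c-commands the pronoun but from outside its binding domain, and is not c-commanded by it → coindexation permitted.
*Jonas₃* and the pronoun do not c-command one another → neither Principle B nor Principle C is at stake; coindexation permitted.
*[Jonas₃'s editor]₄* c-commands the pronoun within its binding domain → coindexation would violate Principle B.
*Daniel₅* and the pronoun do not c-command one another → neither Principle B nor Principle C is at stake; coindexation permitted.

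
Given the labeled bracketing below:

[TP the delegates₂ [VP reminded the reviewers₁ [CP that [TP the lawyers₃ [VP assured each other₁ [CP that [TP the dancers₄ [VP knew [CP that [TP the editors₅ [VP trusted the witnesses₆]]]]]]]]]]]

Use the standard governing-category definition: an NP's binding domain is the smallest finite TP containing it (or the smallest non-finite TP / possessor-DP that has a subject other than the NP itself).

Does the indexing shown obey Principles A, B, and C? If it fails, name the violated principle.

The two coindexed NPs are *the reviewers₁* and *each other₁*.
*each other₁* is an anaphor. Principle A requires it to be bound within its binding domain — the embedded TP, whose subject is the lawyers₃.
Within that domain it is c-commanded by *the lawyers₃*, which does not share its index.
*the reviewers₁* does c-command the anaphor, but from outside its binding domain.
The anaphor is unbound in its domain → Principle A violation.

Principle A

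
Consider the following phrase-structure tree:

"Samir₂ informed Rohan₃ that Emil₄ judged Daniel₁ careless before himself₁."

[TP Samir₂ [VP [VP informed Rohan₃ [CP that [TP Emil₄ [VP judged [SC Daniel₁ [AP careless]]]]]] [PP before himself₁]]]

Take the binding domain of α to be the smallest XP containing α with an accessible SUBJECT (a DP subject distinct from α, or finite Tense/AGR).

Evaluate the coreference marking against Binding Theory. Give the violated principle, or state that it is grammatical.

Principle A

The two coindexed NPs are *Daniel₁* and *himself₁*.
*himself₁* is an anaphor. Principle A requires it to be bound within its binding domain — the matrix TP, whose subject is Samir₂.
Within that domain it is c-commanded by *Samir₂*, which does not share its index.
*Daniel₁* does not c-command the anaphor at all.
The anaphor is unbound in its domain → Principle A violation.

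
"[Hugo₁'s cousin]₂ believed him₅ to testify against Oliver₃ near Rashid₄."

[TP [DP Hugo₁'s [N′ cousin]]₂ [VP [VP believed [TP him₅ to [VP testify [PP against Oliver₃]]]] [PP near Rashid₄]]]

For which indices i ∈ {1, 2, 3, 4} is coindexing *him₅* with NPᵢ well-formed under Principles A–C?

{1, 4}

*him* is a pronoun, so Principle B applies: it must be free in its binding domain.
Binding domain of *him₅*: the matrix TP, whose subject is [Hugo₁'s cousin]₂.
*Hugo₁* and the pronoun do not c-command one another → neither Principle B nor Principle C is at stake; coindexation permitted.
*[Hugo₁'s cousin]₂* c-commands the pronoun within its binding domain → coindexation would violate Principle B.
*Oliver₃*: the pronoun c-commands this R-expression → coindexation would violate Principle C on *Oliver₃*.
*Rashid₄* and the pronoun do not c-command one another → neither Principle B nor Principle C is at stake; coindexation permitted.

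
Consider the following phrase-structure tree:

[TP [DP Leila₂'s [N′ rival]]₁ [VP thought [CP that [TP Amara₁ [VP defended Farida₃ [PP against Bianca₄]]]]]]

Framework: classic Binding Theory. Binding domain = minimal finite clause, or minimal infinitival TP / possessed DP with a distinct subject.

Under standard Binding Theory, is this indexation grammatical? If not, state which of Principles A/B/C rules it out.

The two coindexed NPs are *[Leila₂'s rival]₁* and *Amara₁*.
*Amara₁* is an R-expression. Principle C requires it to be free everywhere.
*[Leila₂'s rival]₁* c-commands it and carries the same index.
The R-expression is bound → Principle C violation.

Principle C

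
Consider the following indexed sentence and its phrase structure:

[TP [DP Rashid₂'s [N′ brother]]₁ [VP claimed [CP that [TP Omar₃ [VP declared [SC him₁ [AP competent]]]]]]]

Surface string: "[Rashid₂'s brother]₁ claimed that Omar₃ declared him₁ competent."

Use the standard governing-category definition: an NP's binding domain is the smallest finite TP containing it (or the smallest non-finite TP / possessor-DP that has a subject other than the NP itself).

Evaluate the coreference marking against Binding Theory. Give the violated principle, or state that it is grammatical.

The two coindexed NPs are *[Rashid₂'s brother]₁* and *him₁*.
*him₁* is a pronoun; its binding domain is the embedded TP, whose subject is Omar₃. Within that domain it is c-commanded only by *Omar₃*, which carries a different index — the pronoun is free locally, so Principle B holds.
*[Rashid₂'s brother]₁* is an R-expression; *him₁* does not c-command it, and no other NP shares its index, so Principle C is satisfied.
All principles are respected.

grammatical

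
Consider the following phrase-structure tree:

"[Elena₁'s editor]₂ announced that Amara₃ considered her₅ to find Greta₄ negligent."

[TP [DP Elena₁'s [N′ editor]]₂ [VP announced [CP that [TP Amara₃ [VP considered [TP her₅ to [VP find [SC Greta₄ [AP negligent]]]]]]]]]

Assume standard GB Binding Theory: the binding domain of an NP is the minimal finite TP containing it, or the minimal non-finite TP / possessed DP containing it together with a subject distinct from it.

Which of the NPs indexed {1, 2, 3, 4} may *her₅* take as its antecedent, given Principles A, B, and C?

{1, 2}

*her* is a pronoun, so Principle B applies: it must be free in its binding domain.
Binding domain of *her₅*: the embedded TP, whose subject is Amara₃.
*Elena₁* and the pronoun do not c-command one another → neither Principle B nor Principle C is at stake; coindexation permitted.
*[Elena₁'s editor]₂* c-commands the pronoun but from outside its binding domain, and is not c-commanded by it → coindexation permitted.
*Amara₃* c-commands the pronoun within its binding domain → coindexation would violate Principle B.
*Greta₄*: the pronoun c-commands this R-expression → coindexation would violate Principle C on *Greta₄*.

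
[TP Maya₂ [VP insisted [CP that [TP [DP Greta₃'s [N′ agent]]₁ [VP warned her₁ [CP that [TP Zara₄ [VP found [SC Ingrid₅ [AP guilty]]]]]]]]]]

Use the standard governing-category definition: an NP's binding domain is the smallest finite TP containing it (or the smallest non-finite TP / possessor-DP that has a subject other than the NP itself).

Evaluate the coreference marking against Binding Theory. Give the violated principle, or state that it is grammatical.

The two coindexed NPs are *[Greta₃'s agent]₁* and *her₁*.
*her₁* is a pronoun. Its binding domain is the embedded TP, whose subject is [Greta₃'s agent]₁.
*[Greta₃'s agent]₁* c-commands it within that domain and carries the same index.
The pronoun is locally bound → Principle B violation.

Principle B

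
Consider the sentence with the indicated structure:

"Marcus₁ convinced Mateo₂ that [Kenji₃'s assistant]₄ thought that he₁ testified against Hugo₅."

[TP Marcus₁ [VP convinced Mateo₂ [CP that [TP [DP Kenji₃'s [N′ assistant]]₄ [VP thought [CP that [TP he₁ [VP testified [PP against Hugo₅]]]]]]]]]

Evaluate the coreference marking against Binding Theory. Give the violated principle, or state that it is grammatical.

The two coindexed NPs are *Marcus₁* and *he₁*.
*he₁* is a pronoun; nothing c-commands it within its binding domain (the embedded TP.), so Principle B holds trivially.
*Marcus₁* is an R-expression; *he₁* does not c-command it, and no other NP shares its index, so Principle C is satisfied.
All principles are respected.

grammatical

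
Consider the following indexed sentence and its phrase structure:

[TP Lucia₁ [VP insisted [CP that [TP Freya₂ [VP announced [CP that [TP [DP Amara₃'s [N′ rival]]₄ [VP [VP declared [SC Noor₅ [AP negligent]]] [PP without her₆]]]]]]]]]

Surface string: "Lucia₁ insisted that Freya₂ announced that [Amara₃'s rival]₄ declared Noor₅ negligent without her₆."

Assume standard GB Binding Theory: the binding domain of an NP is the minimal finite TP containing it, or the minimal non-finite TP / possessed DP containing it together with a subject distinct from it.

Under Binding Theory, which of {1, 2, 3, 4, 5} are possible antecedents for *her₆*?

{1, 2, 3, 5}

*her* is a pronoun, so Principle B applies: it must be free in its binding domain.
Binding domain of *her₆*: the embedded TP, whose subject is [Amara₃'s rival]₄.
*Lucia₁* c-commands the pronoun but from outside its binding domain, and is not c-commanded by it → coindexation permitted.
*Freya₂* c-commands the pronoun but from outside its binding domain, and is not c-commanded by it → coindexation permitted.
*Amara₃* and the pronoun do not c-command one another → neither Principle B nor Principle C is at stake; coindexation permitted.
*[Amara₃'s rival]₄* c-commands the pronoun within its binding domain → coindexation would violate Principle B.
*Noor₅* and the pronoun do not c-command one another → neither Principle B nor Principle C is at stake; coindexation permitted.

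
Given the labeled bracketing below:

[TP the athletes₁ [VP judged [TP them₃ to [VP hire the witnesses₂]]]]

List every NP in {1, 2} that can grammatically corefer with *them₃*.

*them* is a pronoun, so Principle B applies: it must be free in its binding domain.
Binding domain of *them₃*: the matrix TP, whose subject is the athletes₁.
*the athletes₁* c-commands the pronoun within its binding domain → coindexation would violate Principle B.
*the witnesses₂*: the pronoun c-commands this R-expression → coindexation would violate Principle C on *the witnesses₂*.

none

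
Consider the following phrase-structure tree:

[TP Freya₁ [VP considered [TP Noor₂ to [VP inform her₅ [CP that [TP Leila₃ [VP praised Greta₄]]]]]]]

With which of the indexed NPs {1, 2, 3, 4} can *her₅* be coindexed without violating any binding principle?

{1}

*her* is a pronoun, so Principle B applies: it must be free in its binding domain.
Binding domain of *her₅*: the embedded TP, whose subject is Noor₂.
*Freya₁* c-commands the pronoun but from outside its binding domain, and is not c-commanded by it → coindexation permitted.
*Noor₂* c-commands the pronoun within its binding domain → coindexation would violate Principle B.
*Leila₃*: the pronoun c-commands this R-expression → coindexation would violate Principle C on *Leila₃*.
*Greta₄*: the pronoun c-commands this R-expression → coindexation would violate Principle C on *Greta₄*.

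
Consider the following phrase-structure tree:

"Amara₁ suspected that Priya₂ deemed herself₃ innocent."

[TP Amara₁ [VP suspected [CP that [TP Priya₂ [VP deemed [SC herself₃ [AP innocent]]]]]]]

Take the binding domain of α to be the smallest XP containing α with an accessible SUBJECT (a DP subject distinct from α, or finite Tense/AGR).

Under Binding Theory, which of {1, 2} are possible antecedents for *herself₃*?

*herself* is an anaphor, so Principle A applies: it must be bound in its binding domain.
Binding domain of *herself₃*: the embedded TP, whose subject is Priya₂.
*Amara₁* c-commands the anaphor but is outside its binding domain → cannot satisfy Principle A.
*Priya₂* c-commands the anaphor within its binding domain → licit binder.

{2}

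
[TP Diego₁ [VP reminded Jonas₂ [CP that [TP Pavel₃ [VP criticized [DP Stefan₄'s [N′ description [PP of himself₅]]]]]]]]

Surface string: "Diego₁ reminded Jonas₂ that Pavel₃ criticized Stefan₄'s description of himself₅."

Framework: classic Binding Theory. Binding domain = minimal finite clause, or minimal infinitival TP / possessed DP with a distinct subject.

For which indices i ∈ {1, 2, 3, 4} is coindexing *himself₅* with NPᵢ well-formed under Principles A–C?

*himself* is an anaphor, so Principle A applies: it must be bound in its binding domain.
Binding domain of *himself₅*: the possessed DP, whose subject is Stefan₄.
*Diego₁* c-commands the anaphor but is outside its binding domain → cannot satisfy Principle A.
*Jonas₂* c-commands the anaphor but is outside its binding domain → cannot satisfy Principle A.
*Pavel₃* c-commands the anaphor but is outside its binding domain → cannot satisfy Principle A.
*Stefan₄* c-commands the anaphor within its binding domain → licit binder.

{4}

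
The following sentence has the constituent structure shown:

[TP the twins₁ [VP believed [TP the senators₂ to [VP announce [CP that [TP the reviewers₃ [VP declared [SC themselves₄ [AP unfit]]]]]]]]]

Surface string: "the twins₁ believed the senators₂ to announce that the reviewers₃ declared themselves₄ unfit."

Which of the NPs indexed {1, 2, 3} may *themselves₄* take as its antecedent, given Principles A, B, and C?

*themselves* is an anaphor, so Principle A applies: it must be bound in its binding domain.
Binding domain of *themselves₄*: the embedded TP, whose subject is the reviewers₃.
*the twins₁* c-commands the anaphor but is outside its binding domain → cannot satisfy Principle A.
*the senators₂* c-commands the anaphor but is outside its binding domain → cannot satisfy Principle A.
*the reviewers₃* c-commands the anaphor within its binding domain → licit binder.

{3}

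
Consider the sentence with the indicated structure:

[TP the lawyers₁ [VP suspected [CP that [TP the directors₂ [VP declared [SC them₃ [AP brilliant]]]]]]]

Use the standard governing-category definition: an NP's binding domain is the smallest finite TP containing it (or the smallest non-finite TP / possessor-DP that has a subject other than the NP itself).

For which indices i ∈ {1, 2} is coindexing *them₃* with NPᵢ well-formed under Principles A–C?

*them* is a pronoun, so Principle B applies: it must be free in its binding domain.
Binding domain of *them₃*: the embedded TP, whose subject is the directors₂.
*the lawyers₁* c-commands the pronoun but from outside its binding domain, and is not c-commanded by it → coindexation permitted.
*the directors₂* c-commands the pronoun within its binding domain → coindexation would violate Principle B.

{1}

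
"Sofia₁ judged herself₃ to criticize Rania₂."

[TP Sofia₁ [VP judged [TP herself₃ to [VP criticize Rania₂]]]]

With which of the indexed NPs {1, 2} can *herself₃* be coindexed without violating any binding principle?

{1}

*herself* is an anaphor, so Principle A applies: it must be bound in its binding domain.
Binding domain of *herself₃*: the matrix TP, whose subject is Sofia₁.
*Sofia₁* c-commands the anaphor within its binding domain → licit binder.
*Rania₂* does not c-command the anaphor → cannot bind it.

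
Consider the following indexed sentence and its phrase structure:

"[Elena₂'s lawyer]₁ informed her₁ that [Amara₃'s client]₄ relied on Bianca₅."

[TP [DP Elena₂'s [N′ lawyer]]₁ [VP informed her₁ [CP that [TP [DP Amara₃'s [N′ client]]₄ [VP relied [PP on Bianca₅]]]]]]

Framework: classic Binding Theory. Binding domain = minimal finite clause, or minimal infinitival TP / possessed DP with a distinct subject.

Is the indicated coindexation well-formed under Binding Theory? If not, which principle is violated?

The two coindexed NPs are *[Elena₂'s lawyer]₁* and *her₁*.
*her₁* is a pronoun. Its binding domain is the matrix TP, whose subject is [Elena₂'s lawyer]₁.
*[Elena₂'s lawyer]₁* c-commands it within that domain and carries the same index.
The pronoun is locally bound → Principle B violation.

Principle B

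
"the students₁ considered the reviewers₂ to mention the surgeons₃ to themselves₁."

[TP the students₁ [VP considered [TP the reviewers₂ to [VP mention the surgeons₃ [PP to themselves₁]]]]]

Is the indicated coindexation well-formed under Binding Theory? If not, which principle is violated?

Principle A

The two coindexed NPs are *the students₁* and *themselves₁*.
*themselves₁* is an anaphor. Principle A requires it to be bound within its binding domain — the embedded TP, whose subject is the reviewers₂.
Within that domain it is c-commanded by *the reviewers₂*, *the surgeons₃*, none of which share its index.
*the students₁* does c-command the anaphor, but from outside its binding domain.
The anaphor is unbound in its domain → Principle A violation.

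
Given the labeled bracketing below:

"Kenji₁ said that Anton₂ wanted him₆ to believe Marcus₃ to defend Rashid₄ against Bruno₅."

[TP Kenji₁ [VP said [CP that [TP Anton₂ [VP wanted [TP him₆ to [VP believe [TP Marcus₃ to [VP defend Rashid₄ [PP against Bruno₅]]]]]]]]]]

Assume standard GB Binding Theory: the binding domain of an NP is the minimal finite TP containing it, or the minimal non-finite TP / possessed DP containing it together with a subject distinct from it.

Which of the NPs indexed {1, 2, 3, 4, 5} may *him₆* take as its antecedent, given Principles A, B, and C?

{1}

*him* is a pronoun, so Principle B applies: it must be free in its binding domain.
Binding domain of *him₆*: the embedded TP, whose subject is Anton₂.
*Kenji₁* c-commands the pronoun but from outside its binding domain, and is not c-commanded by it → coindexation permitted.
*Anton₂* c-commands the pronoun within its binding domain → coindexation would violate Principle B.
*Marcus₃*: the pronoun c-commands this R-expression → coindexation would violate Principle C on *Marcus₃*.
*Rashid₄*: the pronoun c-commands this R-expression → coindexation would violate Principle C on *Rashid₄*.
*Bruno₅*: the pronoun c-commands this R-expression → coindexation would violate Principle C on *Bruno₅*.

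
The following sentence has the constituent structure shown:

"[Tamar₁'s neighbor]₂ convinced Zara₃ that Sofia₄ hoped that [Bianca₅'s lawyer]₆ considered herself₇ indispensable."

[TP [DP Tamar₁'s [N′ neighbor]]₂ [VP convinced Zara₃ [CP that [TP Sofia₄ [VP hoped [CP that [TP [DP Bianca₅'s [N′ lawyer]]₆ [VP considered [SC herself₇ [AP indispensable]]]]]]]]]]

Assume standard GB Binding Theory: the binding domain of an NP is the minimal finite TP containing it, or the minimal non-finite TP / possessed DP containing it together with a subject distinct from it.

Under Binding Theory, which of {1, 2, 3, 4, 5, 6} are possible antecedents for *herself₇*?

*herself* is an anaphor, so Principle A applies: it must be bound in its binding domain.
Binding domain of *herself₇*: the embedded TP, whose subject is [Bianca₅'s lawyer]₆.
*Tamar₁* does not c-command the anaphor → cannot bind it.
*[Tamar₁'s neighbor]₂* c-commands the anaphor but is outside its binding domain → cannot satisfy Principle A.
*Zara₃* c-commands the anaphor but is outside its binding domain → cannot satisfy Principle A.
*Sofia₄* c-commands the anaphor but is outside its binding domain → cannot satisfy Principle A.
*Bianca₅* does not c-command the anaphor → cannot bind it.
*[Bianca₅'s lawyer]₆* c-commands the anaphor within its binding domain → licit binder.

{6}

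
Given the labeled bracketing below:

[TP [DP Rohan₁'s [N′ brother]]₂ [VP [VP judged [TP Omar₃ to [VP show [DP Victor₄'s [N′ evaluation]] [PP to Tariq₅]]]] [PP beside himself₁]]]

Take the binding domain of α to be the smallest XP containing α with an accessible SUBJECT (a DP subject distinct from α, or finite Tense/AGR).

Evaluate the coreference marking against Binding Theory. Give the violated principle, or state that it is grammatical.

The two coindexed NPs are *Rohan₁* and *himself₁*.
*himself₁* is an anaphor. Principle A requires it to be bound within its binding domain — the matrix TP, whose subject is [Rohan₁'s brother]₂.
Within that domain it is c-commanded by *[Rohan₁'s brother]₂*, which does not share its index.
*Rohan₁* does not c-command the anaphor at all.
The anaphor is unbound in its domain → Principle A violation.

Principle A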